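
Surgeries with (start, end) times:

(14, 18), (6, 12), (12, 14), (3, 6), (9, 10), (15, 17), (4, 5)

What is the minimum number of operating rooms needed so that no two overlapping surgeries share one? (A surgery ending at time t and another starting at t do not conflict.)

starts: [3, 4, 6, 9, 12, 14, 15]
ends:   [5, 6, 10, 12, 14, 17, 18]
s3→1 s4→2  — peak 2.

2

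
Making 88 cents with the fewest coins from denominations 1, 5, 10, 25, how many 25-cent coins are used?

Greedy: take as many of the largest coin as possible, then repeat with the remainder.
88 = 3×25 + 1×10 + 3×1
Count of 25: 3

3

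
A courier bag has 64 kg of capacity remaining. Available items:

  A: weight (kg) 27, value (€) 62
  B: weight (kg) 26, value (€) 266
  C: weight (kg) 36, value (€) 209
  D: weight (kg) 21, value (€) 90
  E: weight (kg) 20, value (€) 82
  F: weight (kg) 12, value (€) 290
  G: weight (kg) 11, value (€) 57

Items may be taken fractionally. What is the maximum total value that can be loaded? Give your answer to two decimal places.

Greedy by value/weight ratio, highest first.
Ratios (sorted): F 24.17, B 10.23, C 5.81, G 5.18, D 4.29, E 4.10, A 2.30
take F (12 @ 290); take B (26 @ 266); take 26/36 of C → 150.94. Capacity used 64/64.
Total value = 706.94

706.94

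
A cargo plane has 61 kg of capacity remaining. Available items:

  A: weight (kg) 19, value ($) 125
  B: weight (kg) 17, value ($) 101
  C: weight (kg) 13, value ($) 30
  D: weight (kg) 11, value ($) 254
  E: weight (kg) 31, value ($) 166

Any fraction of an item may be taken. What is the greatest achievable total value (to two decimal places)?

554.97

Sort by value per unit weight and fill in that order.
Ratios (sorted): D 23.09, A 6.58, B 5.94, E 5.35, C 2.31
take D (11 @ 254); take A (19 @ 125); take B (17 @ 101); take 14/31 of E → 74.97. Capacity used 61/61.
Total value = 554.97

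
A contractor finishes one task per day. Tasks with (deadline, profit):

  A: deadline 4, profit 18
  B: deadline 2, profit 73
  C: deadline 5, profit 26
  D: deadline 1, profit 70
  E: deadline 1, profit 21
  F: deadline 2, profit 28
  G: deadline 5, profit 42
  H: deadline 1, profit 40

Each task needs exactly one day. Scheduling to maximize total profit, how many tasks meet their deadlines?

5

Sort by profit descending; place each in the latest free slot ≤ its deadline.
By profit: B(d2,73), D(d1,70), G(d5,42), H(d1,40), F(d2,28), C(d5,26), E(d1,21), A(d4,18)
B→slot 2; D→slot 1; G→slot 5; H skipped; F skipped; C→slot 4; E skipped; A→slot 3.
5 of 8 scheduled.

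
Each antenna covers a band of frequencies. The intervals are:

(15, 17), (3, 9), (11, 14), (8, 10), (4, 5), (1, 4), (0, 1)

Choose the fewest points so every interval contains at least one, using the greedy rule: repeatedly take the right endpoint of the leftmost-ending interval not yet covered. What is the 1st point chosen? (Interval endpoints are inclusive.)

By right end: [0,1]  [1,4]  [4,5]  [3,9]  [8,10]  [11,14]  [15,17]
[0,1] uncovered → point at 1; [4,5] uncovered → point at 5; [8,10] uncovered → point at 10; [11,14] uncovered → point at 14; [15,17] uncovered → point at 17.
Points: 1, 5, 10, 14, 17 (5 total).

1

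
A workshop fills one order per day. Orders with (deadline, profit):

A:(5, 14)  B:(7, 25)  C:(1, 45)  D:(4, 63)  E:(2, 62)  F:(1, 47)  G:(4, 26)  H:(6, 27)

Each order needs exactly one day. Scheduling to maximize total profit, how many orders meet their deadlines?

7

Sort by profit descending; place each in the latest free slot ≤ its deadline.
Profit order: D=63 E=62 F=47 C=45 H=27 G=26 B=25 A=14
Assign: D→slot 4, E→slot 2, F→slot 1, C skipped, H→slot 6, G→slot 3, B→slot 7, A→slot 5.
Slots: [1:F] [2:E] [3:G] [4:D] [5:A] [6:H] [7:B]
7 of 8 scheduled.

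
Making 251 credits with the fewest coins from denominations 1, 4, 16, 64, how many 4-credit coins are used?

Use the largest denomination that fits, subtract, and repeat.
251 = 3×64 + 3×16 + 2×4 + 3×1
Count of 4: 2

2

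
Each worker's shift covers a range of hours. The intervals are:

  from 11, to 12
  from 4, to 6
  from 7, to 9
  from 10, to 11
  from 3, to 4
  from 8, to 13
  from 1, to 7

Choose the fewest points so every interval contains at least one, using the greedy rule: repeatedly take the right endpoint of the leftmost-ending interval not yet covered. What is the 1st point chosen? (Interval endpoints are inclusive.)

4

Process intervals by earliest right end; each time one isn't hit yet, stab at its right endpoint.
By right end: [3,4]  [4,6]  [1,7]  [7,9]  [10,11]  [11,12]  [8,13]
[3,4] uncovered → point at 4; [7,9] uncovered → point at 9; [10,11] uncovered → point at 11.
Points: 4, 9, 11 (3 total).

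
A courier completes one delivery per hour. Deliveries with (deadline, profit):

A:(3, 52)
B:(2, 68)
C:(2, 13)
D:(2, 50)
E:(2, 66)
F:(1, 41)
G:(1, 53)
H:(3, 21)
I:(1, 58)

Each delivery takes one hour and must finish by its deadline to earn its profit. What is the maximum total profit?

186

Take jobs in profit order; each goes to the latest open slot no later than its deadline.
Profit order: B=68 E=66 I=58 G=53 A=52 D=50 F=41 H=21 C=13
Assign: B→slot 2, E→slot 1, I skipped, G skipped, A→slot 3, D skipped, F skipped, H skipped, C skipped.
Slots: [1:E] [2:B] [3:A]
Profit = 66 + 68 + 52 = 186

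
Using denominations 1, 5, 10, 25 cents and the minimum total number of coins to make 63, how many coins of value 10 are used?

Greedy: take as many of the largest coin as possible, then repeat with the remainder.
63 = 2×25 + 1×10 + 3×1
Count of 10: 1

1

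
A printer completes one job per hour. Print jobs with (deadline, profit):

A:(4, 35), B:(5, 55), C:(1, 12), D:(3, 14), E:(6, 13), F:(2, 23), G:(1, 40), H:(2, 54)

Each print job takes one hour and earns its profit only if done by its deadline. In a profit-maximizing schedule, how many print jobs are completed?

Sort by profit descending; place each in the latest free slot ≤ its deadline.
By profit: B(d5,55), H(d2,54), G(d1,40), A(d4,35), F(d2,23), D(d3,14), E(d6,13), C(d1,12)
B→slot 5; H→slot 2; G→slot 1; A→slot 4; F skipped; D→slot 3; E→slot 6; C skipped.
6 of 8 scheduled.

6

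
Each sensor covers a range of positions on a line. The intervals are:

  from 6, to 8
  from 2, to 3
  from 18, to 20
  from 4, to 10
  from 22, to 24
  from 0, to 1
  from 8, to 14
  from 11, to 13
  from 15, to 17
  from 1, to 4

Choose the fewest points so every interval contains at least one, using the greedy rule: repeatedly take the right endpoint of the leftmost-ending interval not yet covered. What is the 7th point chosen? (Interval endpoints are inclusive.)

By right end: [0,1]  [2,3]  [1,4]  [6,8]  [4,10]  [11,13]  [8,14]  [15,17]  [18,20]  [22,24]
[0,1] uncovered → point at 1; [2,3] uncovered → point at 3; [6,8] uncovered → point at 8; [11,13] uncovered → point at 13; [15,17] uncovered → point at 17; [18,20] uncovered → point at 20; [22,24] uncovered → point at 24.
Points: 1, 3, 8, 13, 17, 20, 24 (7 total).

24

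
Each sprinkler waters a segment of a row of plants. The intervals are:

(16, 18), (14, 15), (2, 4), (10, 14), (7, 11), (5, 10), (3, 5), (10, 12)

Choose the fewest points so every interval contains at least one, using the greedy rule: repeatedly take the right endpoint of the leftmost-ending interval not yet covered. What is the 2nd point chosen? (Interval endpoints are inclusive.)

Sort by right endpoint; whenever an interval is uncovered, place a point at its right end.
By right end: [2,4]  [3,5]  [5,10]  [7,11]  [10,12]  [10,14]  [14,15]  [16,18]
[2,4] uncovered → point at 4; [5,10] uncovered → point at 10; [14,15] uncovered → point at 15; [16,18] uncovered → point at 18.
Points: 4, 10, 15, 18 (4 total).

10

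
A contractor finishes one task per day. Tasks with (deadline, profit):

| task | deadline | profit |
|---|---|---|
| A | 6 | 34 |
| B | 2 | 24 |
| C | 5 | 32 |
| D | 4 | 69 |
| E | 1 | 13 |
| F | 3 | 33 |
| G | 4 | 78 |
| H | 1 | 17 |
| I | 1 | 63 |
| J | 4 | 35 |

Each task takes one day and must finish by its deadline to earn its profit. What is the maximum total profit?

By profit: G(d4,78), D(d4,69), I(d1,63), J(d4,35), A(d6,34), F(d3,33), C(d5,32), B(d2,24), H(d1,17), E(d1,13)
G→slot 4; D→slot 3; I→slot 1; J→slot 2; A→slot 6; F skipped; C→slot 5; B skipped; H skipped; E skipped.
Profit = 63 + 35 + 69 + 78 + 32 + 34 = 311

311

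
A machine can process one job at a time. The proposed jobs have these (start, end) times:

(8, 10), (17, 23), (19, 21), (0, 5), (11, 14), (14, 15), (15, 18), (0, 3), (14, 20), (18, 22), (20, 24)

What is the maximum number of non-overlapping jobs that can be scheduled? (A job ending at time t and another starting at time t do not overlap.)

Greedy by earliest finish: after sorting by end time, pick each interval compatible with the last pick.
Sorted by end: (0,3)  (0,5)  (8,10)  (11,14)  (14,15)  (15,18)  (14,20)  (19,21)  (18,22)  (17,23)  (20,24)
take (0,3); take (8,10); take (11,14); take (14,15); take (15,18); take (19,21); skip (17,23).
Selected 6 jobs.

6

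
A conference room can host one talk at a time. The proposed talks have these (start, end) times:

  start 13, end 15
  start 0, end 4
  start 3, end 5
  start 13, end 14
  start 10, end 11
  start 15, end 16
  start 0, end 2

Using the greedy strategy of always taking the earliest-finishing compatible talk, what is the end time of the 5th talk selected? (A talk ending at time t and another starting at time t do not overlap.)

16

Sort by end time and greedily take each interval whose start is ≥ the last chosen end.
Sorted by end: (0,2)  (0,4)  (3,5)  (10,11)  (13,14)  (13,15)  (15,16)
take (0,2); take (3,5); take (10,11); take (13,14); skip (13,15); take (15,16).
Selected: (0,2) (3,5) (10,11) (13,14) (15,16)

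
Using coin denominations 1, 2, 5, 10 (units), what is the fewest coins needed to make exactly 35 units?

4

Greedy: take as many of the largest coin as possible, then repeat with the remainder.
35 = 3×10 + 1×5
Total coins = 3 + 1 = 4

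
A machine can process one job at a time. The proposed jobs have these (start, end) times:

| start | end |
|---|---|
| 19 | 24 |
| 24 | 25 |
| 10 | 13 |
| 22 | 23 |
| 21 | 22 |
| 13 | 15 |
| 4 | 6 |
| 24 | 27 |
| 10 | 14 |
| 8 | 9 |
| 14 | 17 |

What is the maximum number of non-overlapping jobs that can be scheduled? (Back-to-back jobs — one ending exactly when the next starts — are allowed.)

By end time: (4,6), (8,9), (10,13), (10,14), (13,15), (14,17), (21,22), (22,23), (19,24), (24,25), (24,27).
Pick (4,6); next start ≥ 6 → (8,9); next start ≥ 9 → (10,13); next start ≥ 13 → (13,15); next start ≥ 15 → (21,22); next start ≥ 22 → (22,23); next start ≥ 23 → (24,25).
Selected 7 jobs.

7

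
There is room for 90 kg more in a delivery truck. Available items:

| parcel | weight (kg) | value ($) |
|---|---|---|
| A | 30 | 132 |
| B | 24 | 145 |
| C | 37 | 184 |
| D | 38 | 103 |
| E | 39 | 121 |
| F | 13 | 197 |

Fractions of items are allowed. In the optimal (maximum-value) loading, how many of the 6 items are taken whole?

Ratios (sorted): F 15.15, B 6.04, C 4.97, A 4.40, E 3.10, D 2.71
take F (13 @ 197); take B (24 @ 145); take C (37 @ 184); take 16/30 of A → 70.40. Capacity used 90/90.
3 item(s) taken whole; one partial (take 16/30 of A).

3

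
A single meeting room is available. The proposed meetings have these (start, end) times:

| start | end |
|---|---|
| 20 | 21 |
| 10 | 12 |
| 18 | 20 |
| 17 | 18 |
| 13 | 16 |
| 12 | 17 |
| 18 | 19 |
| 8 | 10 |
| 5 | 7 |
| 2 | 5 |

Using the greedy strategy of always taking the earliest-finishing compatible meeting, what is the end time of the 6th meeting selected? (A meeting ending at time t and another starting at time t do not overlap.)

Sorted by end: (2,5)  (5,7)  (8,10)  (10,12)  (13,16)  (12,17)  (17,18)  (18,19)  (18,20)  (20,21)
take (2,5); take (5,7); take (8,10); take (10,12); take (13,16); take (17,18); take (18,19); skip (18,20); take (20,21).
Selected: (2,5) (5,7) (8,10) (10,12) (13,16) (17,18) (18,19) (20,21)

18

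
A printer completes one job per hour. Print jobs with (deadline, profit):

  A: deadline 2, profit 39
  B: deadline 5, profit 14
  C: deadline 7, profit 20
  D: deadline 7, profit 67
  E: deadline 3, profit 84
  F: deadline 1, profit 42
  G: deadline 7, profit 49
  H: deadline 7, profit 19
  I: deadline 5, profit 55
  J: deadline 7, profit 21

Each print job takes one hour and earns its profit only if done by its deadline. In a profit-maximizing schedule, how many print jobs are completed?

Take jobs in profit order; each goes to the latest open slot no later than its deadline.
Profit order: E=84 D=67 I=55 G=49 F=42 A=39 J=21 C=20 H=19 B=14
Assign: E→slot 3, D→slot 7, I→slot 5, G→slot 6, F→slot 1, A→slot 2, J→slot 4, C skipped, H skipped, B skipped.
Slots: [1:F] [2:A] [3:E] [4:J] [5:I] [6:G] [7:D]
7 of 10 scheduled.

7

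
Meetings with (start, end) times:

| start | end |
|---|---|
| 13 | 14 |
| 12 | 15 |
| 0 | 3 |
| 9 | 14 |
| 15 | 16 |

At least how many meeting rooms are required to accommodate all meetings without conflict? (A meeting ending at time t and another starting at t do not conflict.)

The answer is the maximum number of intervals overlapping at any instant.
starts: [0, 9, 12, 13, 15]
ends:   [3, 14, 14, 15, 16]
s0→1 e3→0 s9→1 s12→2 s13→3  — peak 3.

3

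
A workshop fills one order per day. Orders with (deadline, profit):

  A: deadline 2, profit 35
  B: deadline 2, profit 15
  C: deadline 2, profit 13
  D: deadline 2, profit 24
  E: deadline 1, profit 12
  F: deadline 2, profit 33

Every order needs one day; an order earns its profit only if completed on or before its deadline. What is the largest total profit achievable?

68

Sort by profit descending; place each in the latest free slot ≤ its deadline.
By profit: A(d2,35), F(d2,33), D(d2,24), B(d2,15), C(d2,13), E(d1,12)
A→slot 2; F→slot 1; D skipped; B skipped; C skipped; E skipped.
Profit = 33 + 35 = 68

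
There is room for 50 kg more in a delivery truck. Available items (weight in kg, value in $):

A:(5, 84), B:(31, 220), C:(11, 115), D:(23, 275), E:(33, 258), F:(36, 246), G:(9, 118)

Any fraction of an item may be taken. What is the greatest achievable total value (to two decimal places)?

Order: A (84/5=16.80) > G (118/9=13.11) > D (275/23=11.96) > C (115/11=10.45) > E (258/33=7.82) > B (220/31=7.10) > F (246/36=6.83)
Fill: take A (5 @ 84) → take G (9 @ 118) → take D (23 @ 275) → take C (11 @ 115) → take 2/33 of E → 15.64; 50/50 used.
Total value = 607.64

607.64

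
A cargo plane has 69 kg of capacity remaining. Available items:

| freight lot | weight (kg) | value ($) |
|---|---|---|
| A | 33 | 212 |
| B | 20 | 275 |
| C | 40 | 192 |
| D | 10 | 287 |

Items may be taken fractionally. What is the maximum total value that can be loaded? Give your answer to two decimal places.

802.80

Ratios (sorted): D 28.70, B 13.75, A 6.42, C 4.80
take D (10 @ 287); take B (20 @ 275); take A (33 @ 212); take 6/40 of C → 28.80. Capacity used 69/69.
Total value = 802.80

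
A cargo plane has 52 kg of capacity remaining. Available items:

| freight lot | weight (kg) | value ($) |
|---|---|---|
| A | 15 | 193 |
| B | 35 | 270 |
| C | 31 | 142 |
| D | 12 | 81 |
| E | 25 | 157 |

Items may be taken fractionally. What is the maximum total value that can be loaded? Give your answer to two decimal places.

476.50

Greedy by value/weight ratio, highest first.
Order: A (193/15=12.87) > B (270/35=7.71) > D (81/12=6.75) > E (157/25=6.28) > C (142/31=4.58)
Fill: take A (15 @ 193) → take B (35 @ 270) → take 2/12 of D → 13.50; 52/52 used.
Total value = 476.50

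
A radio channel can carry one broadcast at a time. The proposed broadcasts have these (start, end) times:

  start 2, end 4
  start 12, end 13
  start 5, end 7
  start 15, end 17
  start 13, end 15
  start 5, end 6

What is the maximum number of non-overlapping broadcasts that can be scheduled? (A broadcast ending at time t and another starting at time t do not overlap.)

5

Sorted by end: (2,4)  (5,6)  (5,7)  (12,13)  (13,15)  (15,17)
take (2,4); take (5,6); take (12,13); take (13,15); take (15,17).
Selected 5 broadcasts.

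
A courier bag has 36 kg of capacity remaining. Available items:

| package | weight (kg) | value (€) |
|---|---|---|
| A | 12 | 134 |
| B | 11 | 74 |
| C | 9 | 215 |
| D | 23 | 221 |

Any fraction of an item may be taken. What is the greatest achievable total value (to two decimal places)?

Order: C (215/9=23.89) > A (134/12=11.17) > D (221/23=9.61) > B (74/11=6.73)
Fill: take C (9 @ 215) → take A (12 @ 134) → take 15/23 of D → 144.13; 36/36 used.
Total value = 493.13

493.13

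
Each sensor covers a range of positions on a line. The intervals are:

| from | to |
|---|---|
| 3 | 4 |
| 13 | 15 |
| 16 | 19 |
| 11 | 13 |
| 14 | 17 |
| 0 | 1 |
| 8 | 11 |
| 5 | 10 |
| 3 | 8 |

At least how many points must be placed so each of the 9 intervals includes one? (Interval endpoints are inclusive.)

5

Sort by right endpoint; whenever an interval is uncovered, place a point at its right end.
Sorted: [0,1] [3,4] [3,8] [5,10] [8,11] [11,13] [13,15] [14,17] [16,19]
{[0,1]} hit by 1; {[3,4],[3,8]} hit by 4; {[5,10],[8,11]} hit by 10; {[11,13],[13,15]} hit by 13; {[14,17],[16,19]} hit by 17.
Points: 1, 4, 10, 13, 17 (5 total).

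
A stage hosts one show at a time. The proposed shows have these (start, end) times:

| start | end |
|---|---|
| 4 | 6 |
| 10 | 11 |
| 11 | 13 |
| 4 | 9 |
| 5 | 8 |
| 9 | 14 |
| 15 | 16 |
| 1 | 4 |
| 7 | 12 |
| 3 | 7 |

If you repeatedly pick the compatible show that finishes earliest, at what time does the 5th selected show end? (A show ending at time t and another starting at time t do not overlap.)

By end time: (1,4), (4,6), (3,7), (5,8), (4,9), (10,11), (7,12), (11,13), (9,14), (15,16).
Pick (1,4); next start ≥ 4 → (4,6); next start ≥ 6 → (10,11); next start ≥ 11 → (11,13); next start ≥ 13 → (15,16).
Selected: (1,4) (4,6) (10,11) (11,13) (15,16)

16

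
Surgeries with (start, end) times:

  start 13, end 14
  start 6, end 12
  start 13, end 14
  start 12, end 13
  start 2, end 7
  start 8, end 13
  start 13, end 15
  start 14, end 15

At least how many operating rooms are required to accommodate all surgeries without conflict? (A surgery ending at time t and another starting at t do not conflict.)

3

The answer is the maximum number of intervals overlapping at any instant.
Events (time:±→running): 2:+→1 6:+→2 7:-→1 8:+→2 12:-→1 12:+→2 13:-→1 13:-→0 13:+→1 13:+→2 13:+→3 … peak 3.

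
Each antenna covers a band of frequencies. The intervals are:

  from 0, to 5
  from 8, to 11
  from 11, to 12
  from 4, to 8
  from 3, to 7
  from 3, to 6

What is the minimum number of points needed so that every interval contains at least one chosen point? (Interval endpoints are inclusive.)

2

By right end: [0,5]  [3,6]  [3,7]  [4,8]  [8,11]  [11,12]
[0,5] uncovered → point at 5; [8,11] uncovered → point at 11.
Points: 5, 11 (2 total).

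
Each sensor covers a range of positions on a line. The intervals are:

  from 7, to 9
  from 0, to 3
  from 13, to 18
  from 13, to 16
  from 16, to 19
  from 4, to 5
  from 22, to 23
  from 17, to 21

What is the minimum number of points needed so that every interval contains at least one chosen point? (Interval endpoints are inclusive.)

Sort by right endpoint; whenever an interval is uncovered, place a point at its right end.
Sorted: [0,3] [4,5] [7,9] [13,16] [13,18] [16,19] [17,21] [22,23]
{[0,3]} hit by 3; {[4,5]} hit by 5; {[7,9]} hit by 9; {[13,16],[13,18],[16,19]} hit by 16; {[17,21]} hit by 21; {[22,23]} hit by 23.
Points: 3, 5, 9, 16, 21, 23 (6 total).

6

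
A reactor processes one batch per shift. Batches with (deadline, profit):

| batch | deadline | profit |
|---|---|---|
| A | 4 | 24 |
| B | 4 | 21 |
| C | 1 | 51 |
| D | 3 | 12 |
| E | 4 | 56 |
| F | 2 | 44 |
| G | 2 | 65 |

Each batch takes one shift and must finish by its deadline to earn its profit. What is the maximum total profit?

196

Profit order: G=65 E=56 C=51 F=44 A=24 B=21 D=12
Assign: G→slot 2, E→slot 4, C→slot 1, F skipped, A→slot 3, B skipped, D skipped.
Slots: [1:C] [2:G] [3:A] [4:E]
Profit = 51 + 65 + 24 + 56 = 196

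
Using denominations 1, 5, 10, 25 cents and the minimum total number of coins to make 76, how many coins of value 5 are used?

0

Greedy: take as many of the largest coin as possible, then repeat with the remainder.
76 − 3×25→1 − 1×1→0
Count of 5: 0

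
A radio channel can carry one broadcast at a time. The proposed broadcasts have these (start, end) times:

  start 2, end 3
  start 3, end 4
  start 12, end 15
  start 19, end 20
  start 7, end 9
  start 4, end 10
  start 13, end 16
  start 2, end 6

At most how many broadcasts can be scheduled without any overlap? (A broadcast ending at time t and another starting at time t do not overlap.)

Order by finish time; keep every interval that doesn't clash with the previous kept one.
Sorted by end: (2,3)  (3,4)  (2,6)  (7,9)  (4,10)  (12,15)  (13,16)  (19,20)
take (2,3); take (3,4); skip (2,6); take (7,9); skip (4,10); take (12,15); take (19,20).
Selected 5 broadcasts.

5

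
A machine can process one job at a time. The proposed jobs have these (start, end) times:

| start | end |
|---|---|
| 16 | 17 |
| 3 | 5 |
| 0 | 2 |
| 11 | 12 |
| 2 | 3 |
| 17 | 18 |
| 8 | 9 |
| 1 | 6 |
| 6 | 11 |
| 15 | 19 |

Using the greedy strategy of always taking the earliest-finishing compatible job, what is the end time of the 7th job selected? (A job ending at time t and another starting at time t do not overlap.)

18

Order by finish time; keep every interval that doesn't clash with the previous kept one.
By end time: (0,2), (2,3), (3,5), (1,6), (8,9), (6,11), (11,12), (16,17), (17,18), (15,19).
Pick (0,2); next start ≥ 2 → (2,3); next start ≥ 3 → (3,5); next start ≥ 5 → (8,9); next start ≥ 9 → (11,12); next start ≥ 12 → (16,17); next start ≥ 17 → (17,18).
Selected: (0,2) (2,3) (3,5) (8,9) (11,12) (16,17) (17,18)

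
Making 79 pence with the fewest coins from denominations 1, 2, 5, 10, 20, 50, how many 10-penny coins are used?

79 − 1×50→29 − 1×20→9 − 1×5→4 − 2×2→0
Count of 10: 0

0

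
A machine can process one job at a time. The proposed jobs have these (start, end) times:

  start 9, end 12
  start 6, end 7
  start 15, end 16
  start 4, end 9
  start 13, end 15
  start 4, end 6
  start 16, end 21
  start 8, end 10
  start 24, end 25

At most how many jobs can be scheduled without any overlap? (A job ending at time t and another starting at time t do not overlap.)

7

By end time: (4,6), (6,7), (4,9), (8,10), (9,12), (13,15), (15,16), (16,21), (24,25).
Pick (4,6); next start ≥ 6 → (6,7); next start ≥ 7 → (8,10); next start ≥ 10 → (13,15); next start ≥ 15 → (15,16); next start ≥ 16 → (16,21); next start ≥ 21 → (24,25).
Selected 7 jobs.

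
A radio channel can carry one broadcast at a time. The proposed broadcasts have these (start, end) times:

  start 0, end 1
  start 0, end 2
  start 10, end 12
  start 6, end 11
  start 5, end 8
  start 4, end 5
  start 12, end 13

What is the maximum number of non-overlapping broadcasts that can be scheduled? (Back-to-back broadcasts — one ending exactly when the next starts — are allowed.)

Sorted by end: (0,1)  (0,2)  (4,5)  (5,8)  (6,11)  (10,12)  (12,13)
take (0,1); take (4,5); take (5,8); take (10,12); take (12,13).
Selected 5 broadcasts.

5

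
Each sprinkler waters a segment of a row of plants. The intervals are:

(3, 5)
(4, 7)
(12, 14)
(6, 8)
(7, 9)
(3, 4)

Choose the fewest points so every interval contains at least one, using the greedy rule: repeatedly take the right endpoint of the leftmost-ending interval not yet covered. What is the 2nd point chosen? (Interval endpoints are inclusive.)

8

Sort by right endpoint; whenever an interval is uncovered, place a point at its right end.
By right end: [3,4]  [3,5]  [4,7]  [6,8]  [7,9]  [12,14]
[3,4] uncovered → point at 4; [6,8] uncovered → point at 8; [12,14] uncovered → point at 14.
Points: 4, 8, 14 (3 total).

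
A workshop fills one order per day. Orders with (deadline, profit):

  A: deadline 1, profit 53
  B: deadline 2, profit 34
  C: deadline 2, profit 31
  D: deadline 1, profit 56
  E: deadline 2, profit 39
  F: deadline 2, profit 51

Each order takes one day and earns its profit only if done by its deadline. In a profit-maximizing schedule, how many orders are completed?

2

Sort by profit descending; place each in the latest free slot ≤ its deadline.
By profit: D(d1,56), A(d1,53), F(d2,51), E(d2,39), B(d2,34), C(d2,31)
D→slot 1; A skipped; F→slot 2; E skipped; B skipped; C skipped.
2 of 6 scheduled.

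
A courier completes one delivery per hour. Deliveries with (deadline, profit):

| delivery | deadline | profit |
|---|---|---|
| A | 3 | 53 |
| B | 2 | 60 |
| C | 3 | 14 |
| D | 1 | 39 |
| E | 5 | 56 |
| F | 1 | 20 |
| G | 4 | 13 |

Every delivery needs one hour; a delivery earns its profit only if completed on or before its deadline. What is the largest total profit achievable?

221

Take jobs in profit order; each goes to the latest open slot no later than its deadline.
Profit order: B=60 E=56 A=53 D=39 F=20 C=14 G=13
Assign: B→slot 2, E→slot 5, A→slot 3, D→slot 1, F skipped, C skipped, G→slot 4.
Slots: [1:D] [2:B] [3:A] [4:G] [5:E]
Profit = 39 + 60 + 53 + 13 + 56 = 221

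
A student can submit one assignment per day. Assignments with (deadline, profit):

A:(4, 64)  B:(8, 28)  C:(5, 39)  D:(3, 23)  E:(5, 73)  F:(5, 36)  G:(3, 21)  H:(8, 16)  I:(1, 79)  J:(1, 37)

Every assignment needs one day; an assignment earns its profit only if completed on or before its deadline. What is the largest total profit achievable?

Profit order: I=79 E=73 A=64 C=39 J=37 F=36 B=28 D=23 G=21 H=16
Assign: I→slot 1, E→slot 5, A→slot 4, C→slot 3, J skipped, F→slot 2, B→slot 8, D skipped, G skipped, H→slot 7.
Slots: [1:I] [2:F] [3:C] [4:A] [5:E] [7:H] [8:B]
Profit = 79 + 36 + 39 + 64 + 73 + 16 + 28 = 335

335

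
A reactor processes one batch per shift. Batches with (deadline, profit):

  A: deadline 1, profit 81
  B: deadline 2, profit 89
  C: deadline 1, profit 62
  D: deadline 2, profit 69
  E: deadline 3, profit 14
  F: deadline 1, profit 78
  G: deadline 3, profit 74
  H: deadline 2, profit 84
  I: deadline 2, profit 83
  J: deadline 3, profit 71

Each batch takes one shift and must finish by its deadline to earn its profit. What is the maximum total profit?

247

By profit: B(d2,89), H(d2,84), I(d2,83), A(d1,81), F(d1,78), G(d3,74), J(d3,71), D(d2,69), C(d1,62), E(d3,14)
B→slot 2; H→slot 1; I skipped; A skipped; F skipped; G→slot 3; J skipped; D skipped; C skipped; E skipped.
Profit = 84 + 89 + 74 = 247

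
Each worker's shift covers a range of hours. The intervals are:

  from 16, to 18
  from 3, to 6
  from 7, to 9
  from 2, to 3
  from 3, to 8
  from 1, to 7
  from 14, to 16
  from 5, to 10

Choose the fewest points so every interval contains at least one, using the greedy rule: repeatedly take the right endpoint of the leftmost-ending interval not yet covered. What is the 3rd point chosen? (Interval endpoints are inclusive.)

By right end: [2,3]  [3,6]  [1,7]  [3,8]  [7,9]  [5,10]  [14,16]  [16,18]
[2,3] uncovered → point at 3; [7,9] uncovered → point at 9; [14,16] uncovered → point at 16.
Points: 3, 9, 16 (3 total).

16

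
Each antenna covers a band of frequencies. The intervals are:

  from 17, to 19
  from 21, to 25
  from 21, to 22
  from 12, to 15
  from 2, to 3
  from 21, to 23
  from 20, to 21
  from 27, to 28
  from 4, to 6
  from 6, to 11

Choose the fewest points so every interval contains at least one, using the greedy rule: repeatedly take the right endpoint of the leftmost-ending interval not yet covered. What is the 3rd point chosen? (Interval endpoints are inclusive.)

Sorted: [2,3] [4,6] [6,11] [12,15] [17,19] [20,21] [21,22] [21,23] [21,25] [27,28]
{[2,3]} hit by 3; {[4,6],[6,11]} hit by 6; {[12,15]} hit by 15; {[17,19]} hit by 19; {[20,21],[21,22],[21,23],[21,25]} hit by 21; {[27,28]} hit by 28.
Points: 3, 6, 15, 19, 21, 28 (6 total).

15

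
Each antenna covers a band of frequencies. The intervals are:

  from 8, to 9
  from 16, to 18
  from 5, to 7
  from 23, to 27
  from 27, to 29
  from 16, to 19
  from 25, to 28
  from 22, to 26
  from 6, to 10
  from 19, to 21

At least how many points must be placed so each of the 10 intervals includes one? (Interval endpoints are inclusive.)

Sort by right endpoint; whenever an interval is uncovered, place a point at its right end.
By right end: [5,7]  [8,9]  [6,10]  [16,18]  [16,19]  [19,21]  [22,26]  [23,27]  [25,28]  [27,29]
[5,7] uncovered → point at 7; [8,9] uncovered → point at 9; [16,18] uncovered → point at 18; [19,21] uncovered → point at 21; [22,26] uncovered → point at 26; [27,29] uncovered → point at 29.
Points: 7, 9, 18, 21, 26, 29 (6 total).

6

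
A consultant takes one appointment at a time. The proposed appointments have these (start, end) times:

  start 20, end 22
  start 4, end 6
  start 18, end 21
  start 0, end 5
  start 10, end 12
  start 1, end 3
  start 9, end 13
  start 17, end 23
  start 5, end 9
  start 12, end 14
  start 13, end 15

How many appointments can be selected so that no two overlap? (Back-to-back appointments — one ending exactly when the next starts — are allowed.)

5

By end time: (1,3), (0,5), (4,6), (5,9), (10,12), (9,13), (12,14), (13,15), (18,21), (20,22), (17,23).
Pick (1,3); next start ≥ 3 → (4,6); next start ≥ 6 → (10,12); next start ≥ 12 → (12,14); next start ≥ 14 → (18,21).
Selected 5 appointments.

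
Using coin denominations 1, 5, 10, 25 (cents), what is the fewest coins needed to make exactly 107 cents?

Use the largest denomination that fits, subtract, and repeat.
107 − 4×25→7 − 1×5→2 − 2×1→0
Total coins = 4 + 1 + 2 = 7

7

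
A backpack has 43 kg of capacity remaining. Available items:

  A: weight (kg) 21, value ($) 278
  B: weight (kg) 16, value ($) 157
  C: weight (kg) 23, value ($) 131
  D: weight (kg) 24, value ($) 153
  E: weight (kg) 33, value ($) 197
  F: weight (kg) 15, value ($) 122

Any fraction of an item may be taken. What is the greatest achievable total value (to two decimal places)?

483.80

Greedy by value/weight ratio, highest first.
Ratios (sorted): A 13.24, B 9.81, F 8.13, D 6.38, E 5.97, C 5.70
take A (21 @ 278); take B (16 @ 157); take 6/15 of F → 48.80. Capacity used 43/43.
Total value = 483.80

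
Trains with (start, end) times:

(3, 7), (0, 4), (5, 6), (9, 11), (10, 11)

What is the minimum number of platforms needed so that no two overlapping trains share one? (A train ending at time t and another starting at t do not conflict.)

2

Events (time:±→running): 0:+→1 3:+→2 … peak 2.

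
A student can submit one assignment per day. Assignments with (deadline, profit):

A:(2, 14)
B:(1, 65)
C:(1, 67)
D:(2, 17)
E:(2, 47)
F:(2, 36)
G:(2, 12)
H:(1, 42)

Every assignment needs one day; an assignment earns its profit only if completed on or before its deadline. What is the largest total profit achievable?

Sort by profit descending; place each in the latest free slot ≤ its deadline.
Profit order: C=67 B=65 E=47 H=42 F=36 D=17 A=14 G=12
Assign: C→slot 1, B skipped, E→slot 2, H skipped, F skipped, D skipped, A skipped, G skipped.
Slots: [1:C] [2:E]
Profit = 67 + 47 = 114

114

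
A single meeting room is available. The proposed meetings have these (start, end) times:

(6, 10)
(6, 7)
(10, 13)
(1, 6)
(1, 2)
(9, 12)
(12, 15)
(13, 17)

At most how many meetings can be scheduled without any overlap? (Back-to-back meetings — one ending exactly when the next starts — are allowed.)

Sort by end time and greedily take each interval whose start is ≥ the last chosen end.
By end time: (1,2), (1,6), (6,7), (6,10), (9,12), (10,13), (12,15), (13,17).
Pick (1,2); next start ≥ 2 → (6,7); next start ≥ 7 → (9,12); next start ≥ 12 → (12,15).
Selected 4 meetings.

4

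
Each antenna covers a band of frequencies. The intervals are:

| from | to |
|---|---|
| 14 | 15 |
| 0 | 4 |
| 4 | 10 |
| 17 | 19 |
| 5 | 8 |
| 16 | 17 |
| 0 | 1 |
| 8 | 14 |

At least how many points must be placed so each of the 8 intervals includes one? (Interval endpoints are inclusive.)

Process intervals by earliest right end; each time one isn't hit yet, stab at its right endpoint.
Sorted: [0,1] [0,4] [5,8] [4,10] [8,14] [14,15] [16,17] [17,19]
{[0,1],[0,4]} hit by 1; {[5,8],[4,10],[8,14]} hit by 8; {[14,15]} hit by 15; {[16,17],[17,19]} hit by 17.
Points: 1, 8, 15, 17 (4 total).

4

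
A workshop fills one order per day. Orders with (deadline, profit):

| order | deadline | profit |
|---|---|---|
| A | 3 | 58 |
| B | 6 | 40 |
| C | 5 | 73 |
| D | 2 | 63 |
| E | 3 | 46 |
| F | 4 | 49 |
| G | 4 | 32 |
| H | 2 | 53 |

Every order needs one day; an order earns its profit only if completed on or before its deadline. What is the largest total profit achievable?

Take jobs in profit order; each goes to the latest open slot no later than its deadline.
By profit: C(d5,73), D(d2,63), A(d3,58), H(d2,53), F(d4,49), E(d3,46), B(d6,40), G(d4,32)
C→slot 5; D→slot 2; A→slot 3; H→slot 1; F→slot 4; E skipped; B→slot 6; G skipped.
Profit = 53 + 63 + 58 + 49 + 73 + 40 = 336

336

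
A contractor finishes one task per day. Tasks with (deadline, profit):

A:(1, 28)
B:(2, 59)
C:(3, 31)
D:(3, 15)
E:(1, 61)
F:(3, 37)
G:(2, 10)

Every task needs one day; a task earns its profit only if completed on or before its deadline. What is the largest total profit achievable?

157

Sort by profit descending; place each in the latest free slot ≤ its deadline.
By profit: E(d1,61), B(d2,59), F(d3,37), C(d3,31), A(d1,28), D(d3,15), G(d2,10)
E→slot 1; B→slot 2; F→slot 3; C skipped; A skipped; D skipped; G skipped.
Profit = 61 + 59 + 37 = 157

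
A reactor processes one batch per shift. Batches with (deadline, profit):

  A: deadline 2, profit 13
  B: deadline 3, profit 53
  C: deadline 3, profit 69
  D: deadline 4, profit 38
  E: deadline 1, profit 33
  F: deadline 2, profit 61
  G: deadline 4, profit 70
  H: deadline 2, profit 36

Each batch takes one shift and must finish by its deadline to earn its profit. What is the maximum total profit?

253

By profit: G(d4,70), C(d3,69), F(d2,61), B(d3,53), D(d4,38), H(d2,36), E(d1,33), A(d2,13)
G→slot 4; C→slot 3; F→slot 2; B→slot 1; D skipped; H skipped; E skipped; A skipped.
Profit = 53 + 61 + 69 + 70 = 253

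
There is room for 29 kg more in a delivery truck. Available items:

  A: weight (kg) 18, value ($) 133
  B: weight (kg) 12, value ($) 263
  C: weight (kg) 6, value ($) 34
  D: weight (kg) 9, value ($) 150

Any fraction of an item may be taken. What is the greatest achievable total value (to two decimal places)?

Order: B (263/12=21.92) > D (150/9=16.67) > A (133/18=7.39) > C (34/6=5.67)
Fill: take B (12 @ 263) → take D (9 @ 150) → take 8/18 of A → 59.11; 29/29 used.
Total value = 472.11

472.11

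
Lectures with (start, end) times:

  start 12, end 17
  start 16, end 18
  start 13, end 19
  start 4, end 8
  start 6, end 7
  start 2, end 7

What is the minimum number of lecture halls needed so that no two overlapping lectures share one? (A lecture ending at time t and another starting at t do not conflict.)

3

Count concurrent intervals with a sweep; the peak is the room count.
starts: [2, 4, 6, 12, 13, 16]
ends:   [7, 7, 8, 17, 18, 19]
s2→1 s4→2 s6→3  — peak 3.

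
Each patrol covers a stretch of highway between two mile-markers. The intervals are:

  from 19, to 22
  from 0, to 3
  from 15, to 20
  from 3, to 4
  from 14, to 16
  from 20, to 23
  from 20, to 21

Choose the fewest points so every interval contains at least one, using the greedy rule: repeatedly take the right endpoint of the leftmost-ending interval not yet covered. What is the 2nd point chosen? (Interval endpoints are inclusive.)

16

Sort by right endpoint; whenever an interval is uncovered, place a point at its right end.
Sorted: [0,3] [3,4] [14,16] [15,20] [20,21] [19,22] [20,23]
{[0,3],[3,4]} hit by 3; {[14,16],[15,20]} hit by 16; {[20,21],[19,22],[20,23]} hit by 21.
Points: 3, 16, 21 (3 total).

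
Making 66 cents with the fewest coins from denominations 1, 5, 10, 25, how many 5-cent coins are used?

Greedy: take as many of the largest coin as possible, then repeat with the remainder.
66 = 2×25 + 1×10 + 1×5 + 1×1
Count of 5: 1

1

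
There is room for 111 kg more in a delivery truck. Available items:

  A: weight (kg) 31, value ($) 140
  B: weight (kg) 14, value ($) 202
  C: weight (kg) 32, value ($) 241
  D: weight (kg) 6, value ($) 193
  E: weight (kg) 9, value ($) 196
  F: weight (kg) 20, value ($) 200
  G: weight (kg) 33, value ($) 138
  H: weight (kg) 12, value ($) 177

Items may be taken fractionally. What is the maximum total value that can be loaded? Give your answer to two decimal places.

1290.29

Sort by value per unit weight and fill in that order.
Ratios (sorted): D 32.17, E 21.78, H 14.75, B 14.43, F 10.00, C 7.53, A 4.52, G 4.18
take D (6 @ 193); take E (9 @ 196); take H (12 @ 177); take B (14 @ 202); take F (20 @ 200); take C (32 @ 241); take 18/31 of A → 81.29. Capacity used 111/111.
Total value = 1290.29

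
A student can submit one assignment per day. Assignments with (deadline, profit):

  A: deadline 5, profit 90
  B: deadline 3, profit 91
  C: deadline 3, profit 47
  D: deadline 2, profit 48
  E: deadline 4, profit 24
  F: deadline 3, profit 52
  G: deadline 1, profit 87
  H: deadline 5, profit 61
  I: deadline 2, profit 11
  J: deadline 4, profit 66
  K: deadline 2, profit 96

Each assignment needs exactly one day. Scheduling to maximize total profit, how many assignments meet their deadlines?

Take jobs in profit order; each goes to the latest open slot no later than its deadline.
Profit order: K=96 B=91 A=90 G=87 J=66 H=61 F=52 D=48 C=47 E=24 I=11
Assign: K→slot 2, B→slot 3, A→slot 5, G→slot 1, J→slot 4, H skipped, F skipped, D skipped, C skipped, E skipped, I skipped.
Slots: [1:G] [2:K] [3:B] [4:J] [5:A]
5 of 11 scheduled.

5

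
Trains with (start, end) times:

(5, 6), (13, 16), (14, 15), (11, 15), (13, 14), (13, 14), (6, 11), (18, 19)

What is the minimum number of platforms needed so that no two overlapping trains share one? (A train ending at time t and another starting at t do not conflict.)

The answer is the maximum number of intervals overlapping at any instant.
Events (time:±→running): 5:+→1 6:-→0 6:+→1 11:-→0 11:+→1 13:+→2 13:+→3 13:+→4 … peak 4.

4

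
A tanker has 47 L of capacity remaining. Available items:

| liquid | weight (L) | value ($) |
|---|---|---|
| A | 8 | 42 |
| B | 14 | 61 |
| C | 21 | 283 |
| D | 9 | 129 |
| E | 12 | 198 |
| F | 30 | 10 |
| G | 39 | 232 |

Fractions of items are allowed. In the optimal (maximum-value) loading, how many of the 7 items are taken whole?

Greedy by value/weight ratio, highest first.
Ratios (sorted): E 16.50, D 14.33, C 13.48, G 5.95, A 5.25, B 4.36, F 0.33
take E (12 @ 198); take D (9 @ 129); take C (21 @ 283); take 5/39 of G → 29.74. Capacity used 47/47.
3 item(s) taken whole; one partial (take 5/39 of G).

3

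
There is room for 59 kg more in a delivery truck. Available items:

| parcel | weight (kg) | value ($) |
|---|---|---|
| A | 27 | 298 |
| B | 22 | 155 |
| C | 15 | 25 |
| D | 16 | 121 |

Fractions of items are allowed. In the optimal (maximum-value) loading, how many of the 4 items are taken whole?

Greedy by value/weight ratio, highest first.
Order: A (298/27=11.04) > D (121/16=7.56) > B (155/22=7.05) > C (25/15=1.67)
Fill: take A (27 @ 298) → take D (16 @ 121) → take 16/22 of B → 112.73; 59/59 used.
2 item(s) taken whole; one partial (take 16/22 of B).

2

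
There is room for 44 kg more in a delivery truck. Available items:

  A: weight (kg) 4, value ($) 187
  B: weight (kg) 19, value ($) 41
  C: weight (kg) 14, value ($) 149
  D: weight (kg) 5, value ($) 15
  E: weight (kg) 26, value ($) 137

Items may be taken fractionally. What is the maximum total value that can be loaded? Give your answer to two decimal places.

473.00

Sort by value per unit weight and fill in that order.
Ratios (sorted): A 46.75, C 10.64, E 5.27, D 3.00, B 2.16
take A (4 @ 187); take C (14 @ 149); take E (26 @ 137). Capacity used 44/44.
Total value = 473.00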